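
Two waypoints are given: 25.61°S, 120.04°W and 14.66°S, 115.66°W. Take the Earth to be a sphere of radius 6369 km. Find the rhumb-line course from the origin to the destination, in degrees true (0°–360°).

20.5°

Δψ = ln[tan(π/4+φ₂/2)/tan(π/4+φ₁/2)] = +0.2039
Δλ = +0.0764 rad (taken the short way round)
course = atan2(Δλ, Δψ) = 20.55°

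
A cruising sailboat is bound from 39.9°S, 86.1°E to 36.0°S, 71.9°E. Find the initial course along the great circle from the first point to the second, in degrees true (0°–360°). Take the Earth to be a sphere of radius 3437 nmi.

284.7°

N = sin Δλ·cos φ₂ = -0.1985;  D = cos φ₁ sin φ₂ − sin φ₁ cos φ₂ cos Δλ = +0.0522
initial course = atan2(N, D) = 284.73°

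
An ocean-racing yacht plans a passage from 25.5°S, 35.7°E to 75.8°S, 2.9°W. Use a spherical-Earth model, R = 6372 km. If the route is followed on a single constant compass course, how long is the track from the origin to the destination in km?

6057 km

Δψ = ln[tan(π/4+φ₂/2)/tan(π/4+φ₁/2)] = -1.6225;  Δφ = -0.8779 rad,  Δλ = -0.6737 rad
q = Δφ/Δψ = 0.5411
d = R·√(Δφ² + q²Δλ²) = 6372·0.95057 = 6057 km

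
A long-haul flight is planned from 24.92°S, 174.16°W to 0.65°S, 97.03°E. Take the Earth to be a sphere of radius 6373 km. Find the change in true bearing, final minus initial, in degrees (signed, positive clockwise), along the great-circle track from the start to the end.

At departure: θ₁ = atan2(sin Δλ cos φ₂, cos φ₁ sin φ₂ − sin φ₁ cos φ₂ cos Δλ) = 269.91°
At arrival: θ₂ = atan2(sin Δλ cos φ₁, −cos φ₂ sin φ₁ + sin φ₂ cos φ₁ cos Δλ) = 294.91°
Δθ = θ₂ − θ₁ = +25.0°

+25.0°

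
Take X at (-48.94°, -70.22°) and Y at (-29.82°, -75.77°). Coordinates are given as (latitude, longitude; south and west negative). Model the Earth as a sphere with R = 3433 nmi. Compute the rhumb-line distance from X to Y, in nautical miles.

1173 nmi

Rhumb course C = atan2(Δλ, Δψ) with Δψ = ln[tan(π/4+φ₂/2)/tan(π/4+φ₁/2)] = +0.4365, Δλ = -0.0969 → C = 347.49°
d = R·|Δφ| / |cos C| = 3433·0.33371 / 0.97625 = 1173 nmi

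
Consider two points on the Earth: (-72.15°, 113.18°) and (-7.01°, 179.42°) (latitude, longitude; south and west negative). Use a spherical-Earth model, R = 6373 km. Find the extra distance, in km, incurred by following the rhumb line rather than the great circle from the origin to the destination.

Great circle: cos σ = sin φ₁ sin φ₂ + cos φ₁ cos φ₂ cos Δλ,  σ = 1.3297 rad → d_gc = 8474.3 km
Rhumb line: Δψ = +1.7286, q = Δφ/Δψ = 0.6577, d_rh = R√(Δφ²+q²Δλ²) = 8716.7 km
Excess = 8716.7 − 8474.3 = 242.4 ≈ 242 km

242 km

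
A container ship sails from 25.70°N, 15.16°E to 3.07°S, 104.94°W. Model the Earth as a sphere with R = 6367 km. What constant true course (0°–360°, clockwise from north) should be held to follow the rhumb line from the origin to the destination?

Δψ = ln[tan(π/4+φ₂/2)/tan(π/4+φ₁/2)] = -0.5180
Δλ = -2.0961 rad (taken the short way round)
course = atan2(Δλ, Δψ) = 256.12°

256.1°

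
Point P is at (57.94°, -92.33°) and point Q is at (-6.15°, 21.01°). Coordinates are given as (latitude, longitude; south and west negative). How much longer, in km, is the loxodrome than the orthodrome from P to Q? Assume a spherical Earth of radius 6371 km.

Great circle: cos σ = sin φ₁ sin φ₂ + cos φ₁ cos φ₂ cos Δλ,  σ = 1.8754 rad → d_gc = 11948.0 km
Rhumb line: Δψ = -1.3547, q = Δφ/Δψ = 0.8257, d_rh = R√(Δφ²+q²Δλ²) = 12612.3 km
Excess = 12612.3 − 11948.0 = 664.3 ≈ 664 km

664 km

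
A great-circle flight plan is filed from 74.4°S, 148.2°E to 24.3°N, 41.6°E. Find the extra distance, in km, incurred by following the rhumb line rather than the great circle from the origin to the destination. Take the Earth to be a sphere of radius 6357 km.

732 km

Great circle: cos σ = sin φ₁ sin φ₂ + cos φ₁ cos φ₂ cos Δλ,  σ = 2.0560 rad → d_gc = 13069.9 km
Rhumb line: Δψ = +2.4253, q = Δφ/Δψ = 0.7103, d_rh = R√(Δφ²+q²Δλ²) = 13801.8 km
Excess = 13801.8 − 13069.9 = 731.9 ≈ 732 km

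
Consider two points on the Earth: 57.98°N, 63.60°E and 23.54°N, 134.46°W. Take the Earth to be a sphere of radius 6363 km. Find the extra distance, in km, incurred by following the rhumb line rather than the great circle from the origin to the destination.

2858 km

Great circle: cos σ = sin φ₁ sin φ₂ + cos φ₁ cos φ₂ cos Δλ,  σ = 1.6946 rad → d_gc = 10782.9 km
Rhumb line: Δψ = -0.8256, q = Δφ/Δψ = 0.7281, d_rh = R√(Δφ²+q²Δλ²) = 13641.2 km
Excess = 13641.2 − 10782.9 = 2858.3 ≈ 2858 km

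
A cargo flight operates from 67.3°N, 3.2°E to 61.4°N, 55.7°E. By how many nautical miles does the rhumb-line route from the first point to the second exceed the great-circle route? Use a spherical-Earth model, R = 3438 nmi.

Great circle: cos σ = sin φ₁ sin φ₂ + cos φ₁ cos φ₂ cos Δλ,  σ = 0.3965 rad → d_gc = 1363.1 nmi
Rhumb line: Δψ = -0.2389, q = Δφ/Δψ = 0.4310, d_rh = R√(Δφ²+q²Δλ²) = 1403.2 nmi
Excess = 1403.2 − 1363.1 = 40.1 ≈ 40 nmi

40 nmi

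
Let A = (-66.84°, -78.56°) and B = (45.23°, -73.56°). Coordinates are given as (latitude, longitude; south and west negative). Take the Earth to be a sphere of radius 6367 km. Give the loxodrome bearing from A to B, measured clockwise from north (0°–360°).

Δψ = ln[tan(π/4+φ₂/2)/tan(π/4+φ₁/2)] = +2.4723
Δλ = +0.0873 rad (taken the short way round)
course = atan2(Δλ, Δψ) = 2.02°

2.0°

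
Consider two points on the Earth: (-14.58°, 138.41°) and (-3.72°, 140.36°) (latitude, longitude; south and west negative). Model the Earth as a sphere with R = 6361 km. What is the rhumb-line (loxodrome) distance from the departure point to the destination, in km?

1224 km

Rhumb course C = atan2(Δλ, Δψ) with Δψ = ln[tan(π/4+φ₂/2)/tan(π/4+φ₁/2)] = +0.1923, Δλ = +0.0340 → C = 10.04°
d = R·|Δφ| / |cos C| = 6361·0.18954 / 0.98470 = 1224 km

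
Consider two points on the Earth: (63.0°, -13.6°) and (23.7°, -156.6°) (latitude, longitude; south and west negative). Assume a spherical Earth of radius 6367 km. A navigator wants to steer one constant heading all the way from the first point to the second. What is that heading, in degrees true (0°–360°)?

248.1°

Δψ = ln[tan(π/4+φ₂/2)/tan(π/4+φ₁/2)] = -1.0008
Δλ = -2.4958 rad (taken the short way round)
course = atan2(Δλ, Δψ) = 248.15°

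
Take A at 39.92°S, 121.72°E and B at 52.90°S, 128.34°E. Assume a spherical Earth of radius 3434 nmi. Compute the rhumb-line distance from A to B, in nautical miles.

824 nmi

Δψ = ln[tan(π/4+φ₂/2)/tan(π/4+φ₁/2)] = -0.3308;  Δφ = -0.2265 rad,  Δλ = +0.1155 rad
q = Δφ/Δψ = 0.6847
d = R·√(Δφ² + q²Δλ²) = 3434·0.23996 = 824 nmi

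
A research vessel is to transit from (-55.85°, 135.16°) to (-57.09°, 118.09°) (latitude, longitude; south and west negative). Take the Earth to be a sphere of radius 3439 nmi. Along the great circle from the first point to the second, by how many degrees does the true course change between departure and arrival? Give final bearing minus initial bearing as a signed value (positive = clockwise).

+14.3°

At departure: θ₁ = atan2(sin Δλ cos φ₂, cos φ₁ sin φ₂ − sin φ₁ cos φ₂ cos Δλ) = 255.43°
At arrival: θ₂ = atan2(sin Δλ cos φ₁, −cos φ₂ sin φ₁ + sin φ₂ cos φ₁ cos Δλ) = 269.69°
Δθ = θ₂ − θ₁ = +14.3°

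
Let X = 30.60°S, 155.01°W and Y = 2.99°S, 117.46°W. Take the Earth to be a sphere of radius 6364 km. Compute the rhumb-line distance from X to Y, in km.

4998 km

Rhumb course C = atan2(Δλ, Δψ) with Δψ = ln[tan(π/4+φ₂/2)/tan(π/4+φ₁/2)] = +0.5092, Δλ = +0.6554 → C = 52.15°
d = R·|Δφ| / |cos C| = 6364·0.48189 / 0.61356 = 4998 km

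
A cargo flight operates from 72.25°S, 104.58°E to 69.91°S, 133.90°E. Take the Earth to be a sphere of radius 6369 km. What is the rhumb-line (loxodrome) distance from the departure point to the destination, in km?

1087 km

Rhumb course C = atan2(Δλ, Δψ) with Δψ = ln[tan(π/4+φ₂/2)/tan(π/4+φ₁/2)] = +0.1261, Δλ = +0.5117 → C = 76.16°
d = R·|Δφ| / |cos C| = 6369·0.04084 / 0.23929 = 1087 km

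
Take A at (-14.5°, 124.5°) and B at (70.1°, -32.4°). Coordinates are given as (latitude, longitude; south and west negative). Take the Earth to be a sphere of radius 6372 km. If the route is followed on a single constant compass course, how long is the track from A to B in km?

15971 km

Δψ = ln[tan(π/4+φ₂/2)/tan(π/4+φ₁/2)] = +1.9963;  Δφ = +1.4765 rad,  Δλ = -2.7384 rad
q = Δφ/Δψ = 0.7396
d = R·√(Δφ² + q²Δλ²) = 6372·2.50648 = 15971 km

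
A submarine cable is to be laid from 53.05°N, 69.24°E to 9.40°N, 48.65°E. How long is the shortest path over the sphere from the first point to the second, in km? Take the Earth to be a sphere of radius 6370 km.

5193 km

cos σ = sin φ₁ sin φ₂ + cos φ₁ cos φ₂ cos Δλ
      = sin(53.05°)sin(9.40°) + cos(53.05°)cos(9.40°)cos(-20.59°) = 0.6857
σ = 46.710° → d = Rσ = 6370·0.81525 = 5193 km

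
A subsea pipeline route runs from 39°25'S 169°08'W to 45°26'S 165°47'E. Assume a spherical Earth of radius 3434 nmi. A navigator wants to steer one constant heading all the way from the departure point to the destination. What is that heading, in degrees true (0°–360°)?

Meridional parts: M(φ₁)=-0.7497, M(φ₂)=-0.8921 → ΔM = -0.1424;  Δλ = -0.4378 rad
tan C = Δλ / ΔM = +3.0736 → C = 251.98°

252.0°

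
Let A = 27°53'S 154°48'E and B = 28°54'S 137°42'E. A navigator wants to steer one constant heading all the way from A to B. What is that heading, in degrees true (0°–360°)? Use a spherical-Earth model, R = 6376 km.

266.1°

Meridional parts: M(φ₁)=-0.5071, M(φ₂)=-0.5273 → ΔM = -0.0202;  Δλ = -0.2985 rad
tan C = Δλ / ΔM = +14.7963 → C = 266.13°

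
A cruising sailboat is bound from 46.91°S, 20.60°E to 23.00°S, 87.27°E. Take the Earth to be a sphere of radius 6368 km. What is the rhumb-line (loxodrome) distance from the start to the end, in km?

6548 km

Δψ = ln[tan(π/4+φ₂/2)/tan(π/4+φ₁/2)] = +0.5167;  Δφ = +0.4173 rad,  Δλ = +1.1636 rad
q = Δφ/Δψ = 0.8077
d = R·√(Δφ² + q²Δλ²) = 6368·1.02832 = 6548 km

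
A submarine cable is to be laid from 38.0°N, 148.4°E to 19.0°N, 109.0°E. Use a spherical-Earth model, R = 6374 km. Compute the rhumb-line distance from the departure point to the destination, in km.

Rhumb course C = atan2(Δλ, Δψ) with Δψ = ln[tan(π/4+φ₂/2)/tan(π/4+φ₁/2)] = -0.3801, Δλ = -0.6877 → C = 241.07°
d = R·|Δφ| / |cos C| = 6374·0.33161 / 0.48379 = 4369 km

4369 km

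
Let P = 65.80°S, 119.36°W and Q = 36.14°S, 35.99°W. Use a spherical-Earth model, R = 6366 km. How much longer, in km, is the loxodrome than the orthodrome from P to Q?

371 km

Great circle: cos σ = sin φ₁ sin φ₂ + cos φ₁ cos φ₂ cos Δλ,  σ = 0.9568 rad → d_gc = 6090.9 km
Rhumb line: Δψ = +0.8627, q = Δφ/Δψ = 0.6001, d_rh = R√(Δφ²+q²Δλ²) = 6461.8 km
Excess = 6461.8 − 6090.9 = 370.9 ≈ 371 km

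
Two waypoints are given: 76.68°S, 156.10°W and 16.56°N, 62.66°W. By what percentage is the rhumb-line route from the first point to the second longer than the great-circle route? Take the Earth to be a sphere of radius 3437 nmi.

4.9%

Great circle: σ = 1.8657 rad → d_gc = Rσ = 6412.2 nmi
Rhumb: Δφ = +1.6273, Δλ = +1.6308, Δψ = +2.4407, q = Δφ/Δψ = 0.6667 → d_rh = R√(Δφ²+q²Δλ²) = 6726.9 nmi
Excess = (6726.9 − 6412.2) / 6412.2 = 314.7 / 6412.2 = 4.91% ≈ 4.9%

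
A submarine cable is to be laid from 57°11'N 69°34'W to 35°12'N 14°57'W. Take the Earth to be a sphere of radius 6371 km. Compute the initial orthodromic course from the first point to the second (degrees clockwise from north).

θ = atan2( sin Δλ·cos φ₂ ,  cos φ₁ sin φ₂ − sin φ₁ cos φ₂ cos Δλ )
  = atan2(+0.6662, -0.0853) = 97.29°

97.3°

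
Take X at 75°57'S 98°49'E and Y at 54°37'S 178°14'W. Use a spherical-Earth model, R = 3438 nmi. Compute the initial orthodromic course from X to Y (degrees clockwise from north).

θ = atan2( sin Δλ·cos φ₂ ,  cos φ₁ sin φ₂ − sin φ₁ cos φ₂ cos Δλ )
  = atan2(+0.5747, -0.1290) = 102.65°

102.7°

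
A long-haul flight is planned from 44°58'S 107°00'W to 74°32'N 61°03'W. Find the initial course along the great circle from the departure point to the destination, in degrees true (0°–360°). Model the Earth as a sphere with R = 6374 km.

θ = atan2( sin Δλ·cos φ₂ ,  cos φ₁ sin φ₂ − sin φ₁ cos φ₂ cos Δλ )
  = atan2(+0.1917, +0.8129) = 13.27°

13.3°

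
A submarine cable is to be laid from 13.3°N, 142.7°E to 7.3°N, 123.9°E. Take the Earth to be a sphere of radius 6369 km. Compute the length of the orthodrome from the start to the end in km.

Haversine: a = sin²(Δφ/2)+cos φ₁ cos φ₂ sin²(Δλ/2) = 0.02849;  σ = 2·atan2(√a,√(1−a))
σ = 19.434° → d = Rσ = 6369·0.33919 = 2160 km

2160 km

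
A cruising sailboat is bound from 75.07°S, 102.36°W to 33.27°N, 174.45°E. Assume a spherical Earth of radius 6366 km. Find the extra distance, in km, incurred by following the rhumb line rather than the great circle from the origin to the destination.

Great circle: cos σ = sin φ₁ sin φ₂ + cos φ₁ cos φ₂ cos Δλ,  σ = 2.0996 rad → d_gc = 13366.2 km
Rhumb line: Δψ = +2.6487, q = Δφ/Δψ = 0.7139, d_rh = R√(Δφ²+q²Δλ²) = 13727.4 km
Excess = 13727.4 − 13366.2 = 361.2 ≈ 361 km

361 km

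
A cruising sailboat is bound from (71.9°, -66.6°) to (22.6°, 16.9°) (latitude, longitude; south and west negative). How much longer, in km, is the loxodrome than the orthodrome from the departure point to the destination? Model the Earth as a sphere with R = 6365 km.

420 km

Great circle: cos σ = sin φ₁ sin φ₂ + cos φ₁ cos φ₂ cos Δλ,  σ = 1.1617 rad → d_gc = 7394.4 km
Rhumb line: Δψ = -1.4320, q = Δφ/Δψ = 0.6009, d_rh = R√(Δφ²+q²Δλ²) = 7814.1 km
Excess = 7814.1 − 7394.4 = 419.7 ≈ 420 km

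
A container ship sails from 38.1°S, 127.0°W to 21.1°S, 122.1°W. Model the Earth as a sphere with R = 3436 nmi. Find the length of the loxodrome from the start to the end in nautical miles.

Rhumb course C = atan2(Δλ, Δψ) with Δψ = ln[tan(π/4+φ₂/2)/tan(π/4+φ₁/2)] = +0.3433, Δλ = +0.0855 → C = 13.99°
d = R·|Δφ| / |cos C| = 3436·0.29671 / 0.97035 = 1051 nmi

1051 nmi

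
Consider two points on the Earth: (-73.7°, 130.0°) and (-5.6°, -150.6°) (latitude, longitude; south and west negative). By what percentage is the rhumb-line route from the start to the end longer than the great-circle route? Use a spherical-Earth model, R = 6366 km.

Great circle: σ = 1.4252 rad → d_gc = Rσ = 9073.1 km
Rhumb: Δφ = +1.1886, Δλ = +1.3858, Δψ = +1.8455, q = Δφ/Δψ = 0.6440 → d_rh = R√(Δφ²+q²Δλ²) = 9462.1 km
Excess = (9462.1 − 9073.1) / 9073.1 = 389.0 / 9073.1 = 4.29% ≈ 4.3%

4.3%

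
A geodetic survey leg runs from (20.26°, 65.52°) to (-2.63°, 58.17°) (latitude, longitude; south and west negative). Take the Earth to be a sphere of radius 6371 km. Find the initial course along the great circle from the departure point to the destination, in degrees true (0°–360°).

θ = atan2( sin Δλ·cos φ₂ ,  cos φ₁ sin φ₂ − sin φ₁ cos φ₂ cos Δλ )
  = atan2(-0.1278, -0.3861) = 198.31°

198.3°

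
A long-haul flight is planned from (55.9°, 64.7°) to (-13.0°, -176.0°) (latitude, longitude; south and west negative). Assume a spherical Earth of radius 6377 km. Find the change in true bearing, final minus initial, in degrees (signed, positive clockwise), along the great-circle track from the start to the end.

Initial bearing θ₁ = atan2(sin Δλ cos φ₂, cos φ₁ sin φ₂ − sin φ₁ cos φ₂ cos Δλ) = 72.45°
Final bearing θ₂ = (initial bearing from the destination back to the start) + 180° = 146.73°
Δθ = θ₂ − θ₁ = +74.3°

+74.3°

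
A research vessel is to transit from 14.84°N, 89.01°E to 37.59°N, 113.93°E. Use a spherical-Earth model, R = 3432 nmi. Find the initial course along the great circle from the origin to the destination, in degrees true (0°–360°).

N = sin Δλ·cos φ₂ = +0.3339;  D = cos φ₁ sin φ₂ − sin φ₁ cos φ₂ cos Δλ = +0.4056
initial course = atan2(N, D) = 39.46°

39.5°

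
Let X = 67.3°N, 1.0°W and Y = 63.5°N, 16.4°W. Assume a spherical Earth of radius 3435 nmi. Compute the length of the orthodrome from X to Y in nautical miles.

cos σ = sin φ₁ sin φ₂ + cos φ₁ cos φ₂ cos Δλ
      = sin(67.30°)sin(63.50°) + cos(67.30°)cos(63.50°)cos(-15.40°) = 0.9916
σ = 7.423° → d = Rσ = 3435·0.12956 = 445 nmi

445 nmi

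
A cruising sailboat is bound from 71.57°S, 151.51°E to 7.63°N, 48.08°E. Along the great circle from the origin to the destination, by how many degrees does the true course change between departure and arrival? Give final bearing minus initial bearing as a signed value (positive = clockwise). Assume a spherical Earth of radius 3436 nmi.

+82.1°

At departure: θ₁ = atan2(sin Δλ cos φ₂, cos φ₁ sin φ₂ − sin φ₁ cos φ₂ cos Δλ) = 259.63°
At arrival: θ₂ = atan2(sin Δλ cos φ₁, −cos φ₂ sin φ₁ + sin φ₂ cos φ₁ cos Δλ) = 341.71°
Δθ = θ₂ − θ₁ = +82.1°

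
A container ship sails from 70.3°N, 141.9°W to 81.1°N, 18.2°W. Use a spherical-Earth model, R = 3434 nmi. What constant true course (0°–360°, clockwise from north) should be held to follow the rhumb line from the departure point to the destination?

69.6°

Δψ = ln[tan(π/4+φ₂/2)/tan(π/4+φ₁/2)] = +0.8025
Δλ = +2.1590 rad (taken the short way round)
course = atan2(Δλ, Δψ) = 69.61°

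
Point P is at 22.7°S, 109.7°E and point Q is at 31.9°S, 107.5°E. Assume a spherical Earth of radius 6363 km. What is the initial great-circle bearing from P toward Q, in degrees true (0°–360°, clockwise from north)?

θ = atan2( sin Δλ·cos φ₂ ,  cos φ₁ sin φ₂ − sin φ₁ cos φ₂ cos Δλ )
  = atan2(-0.0326, -0.1601) = 191.50°

191.5°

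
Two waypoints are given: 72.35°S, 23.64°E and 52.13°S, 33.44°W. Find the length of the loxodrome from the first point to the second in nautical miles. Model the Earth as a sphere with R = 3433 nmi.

Rhumb course C = atan2(Δλ, Δψ) with Δψ = ln[tan(π/4+φ₂/2)/tan(π/4+φ₁/2)] = +0.7928, Δλ = -0.9962 → C = 308.51°
d = R·|Δφ| / |cos C| = 3433·0.35291 / 0.62270 = 1946 nmi

1946 nmi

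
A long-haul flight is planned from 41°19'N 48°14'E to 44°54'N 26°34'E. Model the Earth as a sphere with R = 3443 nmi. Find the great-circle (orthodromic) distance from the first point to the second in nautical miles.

971 nmi

cos σ = sin φ₁ sin φ₂ + cos φ₁ cos φ₂ cos Δλ
      = sin(41.32°)sin(44.90°) + cos(41.32°)cos(44.90°)cos(-21.67°) = 0.9605
σ = 16.166° → d = Rσ = 3443·0.28216 = 971 nmi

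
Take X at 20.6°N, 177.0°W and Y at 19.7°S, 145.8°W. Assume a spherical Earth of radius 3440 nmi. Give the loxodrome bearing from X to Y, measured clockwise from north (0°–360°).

142.8°

Meridional parts: M(φ₁)=+0.3675, M(φ₂)=-0.3508 → ΔM = -0.7184;  Δλ = +0.5445 rad
tan C = Δλ / ΔM = -0.7580 → C = 142.84°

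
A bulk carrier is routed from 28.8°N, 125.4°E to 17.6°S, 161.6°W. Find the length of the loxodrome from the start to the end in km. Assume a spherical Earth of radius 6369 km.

Rhumb course C = atan2(Δλ, Δψ) with Δψ = ln[tan(π/4+φ₂/2)/tan(π/4+φ₁/2)] = -0.8374, Δλ = +1.2741 → C = 123.31°
d = R·|Δφ| / |cos C| = 6369·0.80983 / 0.54924 = 9391 km

9391 km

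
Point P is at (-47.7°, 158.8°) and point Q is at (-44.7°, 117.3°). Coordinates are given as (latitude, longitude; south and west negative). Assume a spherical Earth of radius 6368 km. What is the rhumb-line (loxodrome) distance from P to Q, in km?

3209 km

Rhumb course C = atan2(Δλ, Δψ) with Δψ = ln[tan(π/4+φ₂/2)/tan(π/4+φ₁/2)] = +0.0757, Δλ = -0.7243 → C = 275.96°
d = R·|Δφ| / |cos C| = 6368·0.05236 / 0.10391 = 3209 km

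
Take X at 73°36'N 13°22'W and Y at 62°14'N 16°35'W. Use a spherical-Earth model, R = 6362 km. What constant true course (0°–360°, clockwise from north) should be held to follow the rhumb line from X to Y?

Δψ = ln[tan(π/4+φ₂/2)/tan(π/4+φ₁/2)] = -0.5395
Δλ = -0.0561 rad (taken the short way round)
course = atan2(Δλ, Δψ) = 185.94°

185.9°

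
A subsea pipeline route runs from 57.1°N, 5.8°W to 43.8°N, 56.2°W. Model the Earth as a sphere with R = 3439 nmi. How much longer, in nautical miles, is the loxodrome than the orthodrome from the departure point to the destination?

41 nmi

Great circle: cos σ = sin φ₁ sin φ₂ + cos φ₁ cos φ₂ cos Δλ,  σ = 0.5898 rad → d_gc = 2028.4 nmi
Rhumb line: Δψ = -0.3678, q = Δφ/Δψ = 0.6311, d_rh = R√(Δφ²+q²Δλ²) = 2069.3 nmi
Excess = 2069.3 − 2028.4 = 40.9 ≈ 41 nmi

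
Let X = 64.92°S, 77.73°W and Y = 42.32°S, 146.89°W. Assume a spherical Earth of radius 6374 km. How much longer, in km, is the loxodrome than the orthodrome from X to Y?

209 km

Great circle: cos σ = sin φ₁ sin φ₂ + cos φ₁ cos φ₂ cos Δλ,  σ = 0.7651 rad → d_gc = 4876.9 km
Rhumb line: Δψ = +0.6865, q = Δφ/Δψ = 0.5746, d_rh = R√(Δφ²+q²Δλ²) = 5085.9 km
Excess = 5085.9 − 4876.9 = 209.0 ≈ 209 km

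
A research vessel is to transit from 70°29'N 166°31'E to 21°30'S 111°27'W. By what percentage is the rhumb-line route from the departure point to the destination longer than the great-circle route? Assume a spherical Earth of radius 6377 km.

2.8%

Great circle: σ = 1.8780 rad → d_gc = Rσ = 11975.8 km
Rhumb: Δφ = -1.6054, Δλ = +1.4318, Δψ = -2.1447, q = Δφ/Δψ = 0.7485 → d_rh = R√(Δφ²+q²Δλ²) = 12309.3 km
Excess = (12309.3 − 11975.8) / 11975.8 = 333.5 / 11975.8 = 2.78% ≈ 2.8%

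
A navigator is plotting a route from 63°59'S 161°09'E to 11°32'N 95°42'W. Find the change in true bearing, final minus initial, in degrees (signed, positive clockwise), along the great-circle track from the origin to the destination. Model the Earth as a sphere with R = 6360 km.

At departure: θ₁ = atan2(sin Δλ cos φ₂, cos φ₁ sin φ₂ − sin φ₁ cos φ₂ cos Δλ) = 96.73°
At arrival: θ₂ = atan2(sin Δλ cos φ₁, −cos φ₂ sin φ₁ + sin φ₂ cos φ₁ cos Δλ) = 26.40°
Δθ = θ₂ − θ₁ = -70.3°

-70.3°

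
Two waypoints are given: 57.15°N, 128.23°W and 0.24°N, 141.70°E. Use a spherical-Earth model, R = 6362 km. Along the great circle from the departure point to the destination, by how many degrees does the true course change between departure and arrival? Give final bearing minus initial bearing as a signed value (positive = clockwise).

-57.3°

Initial bearing θ₁ = atan2(sin Δλ cos φ₂, cos φ₁ sin φ₂ − sin φ₁ cos φ₂ cos Δλ) = 270.19°
Final bearing θ₂ = (initial bearing from the destination back to the start) + 180° = 212.85°
Δθ = θ₂ − θ₁ = -57.3°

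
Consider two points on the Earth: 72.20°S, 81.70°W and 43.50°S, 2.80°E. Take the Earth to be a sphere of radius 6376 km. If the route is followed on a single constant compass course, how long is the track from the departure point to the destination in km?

5655 km

Rhumb course C = atan2(Δλ, Δψ) with Δψ = ln[tan(π/4+φ₂/2)/tan(π/4+φ₁/2)] = +1.0093, Δλ = +1.4748 → C = 55.61°
d = R·|Δφ| / |cos C| = 6376·0.50091 / 0.56476 = 5655 km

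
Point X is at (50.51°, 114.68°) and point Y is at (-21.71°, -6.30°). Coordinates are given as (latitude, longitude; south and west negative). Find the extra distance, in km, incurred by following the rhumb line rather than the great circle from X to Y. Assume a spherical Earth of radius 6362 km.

Great circle: cos σ = sin φ₁ sin φ₂ + cos φ₁ cos φ₂ cos Δλ,  σ = 2.2014 rad → d_gc = 14005.03 km
Rhumb line: Δψ = -1.4129, q = Δφ/Δψ = 0.8921, d_rh = R√(Δφ²+q²Δλ²) = 14419.52 km
Excess = 14419.52 − 14005.03 = 414.49 ≈ 414 km

414 km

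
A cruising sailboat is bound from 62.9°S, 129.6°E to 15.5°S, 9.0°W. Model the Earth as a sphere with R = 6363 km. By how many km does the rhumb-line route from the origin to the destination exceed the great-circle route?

1691 km

Great circle: cos σ = sin φ₁ sin φ₂ + cos φ₁ cos φ₂ cos Δλ,  σ = 1.6623 rad → d_gc = 10577.3 km
Rhumb line: Δψ = +1.1491, q = Δφ/Δψ = 0.7200, d_rh = R√(Δφ²+q²Δλ²) = 12268.6 km
Excess = 12268.6 − 10577.3 = 1691.3 ≈ 1691 km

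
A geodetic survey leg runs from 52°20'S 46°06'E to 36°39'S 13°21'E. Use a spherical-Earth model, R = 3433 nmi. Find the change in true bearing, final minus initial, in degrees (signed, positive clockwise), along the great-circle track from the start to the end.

+23.5°

At departure: θ₁ = atan2(sin Δλ cos φ₂, cos φ₁ sin φ₂ − sin φ₁ cos φ₂ cos Δλ) = 291.32°
At arrival: θ₂ = atan2(sin Δλ cos φ₁, −cos φ₂ sin φ₁ + sin φ₂ cos φ₁ cos Δλ) = 314.80°
Δθ = θ₂ − θ₁ = +23.5°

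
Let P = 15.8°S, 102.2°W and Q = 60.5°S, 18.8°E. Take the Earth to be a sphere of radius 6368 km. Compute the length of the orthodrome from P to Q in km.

10048 km

cos σ = sin φ₁ sin φ₂ + cos φ₁ cos φ₂ cos Δλ
      = sin(-15.80°)sin(-60.50°) + cos(-15.80°)cos(-60.50°)cos(121.00°) = -0.0071
σ = 90.404° → d = Rσ = 6368·1.57785 = 10048 km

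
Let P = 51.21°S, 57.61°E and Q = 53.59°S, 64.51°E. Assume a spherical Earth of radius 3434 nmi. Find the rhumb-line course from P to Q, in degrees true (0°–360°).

119.5°

Meridional parts: M(φ₁)=-1.0440, M(φ₂)=-1.1121 → ΔM = -0.0681;  Δλ = +0.1204 rad
tan C = Δλ / ΔM = -1.7684 → C = 119.49°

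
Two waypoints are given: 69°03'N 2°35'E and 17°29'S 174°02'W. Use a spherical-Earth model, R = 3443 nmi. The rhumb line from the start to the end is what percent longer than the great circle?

23.9%

Great circle: σ = 2.2408 rad → d_gc = Rσ = 7715.2 nmi
Rhumb: Δφ = -1.5103, Δλ = -3.0825, Δψ = -1.9980, q = Δφ/Δψ = 0.7559 → d_rh = R√(Δφ²+q²Δλ²) = 9560.4 nmi
Excess = (9560.4 − 7715.2) / 7715.2 = 1845.2 / 7715.2 = 23.92% ≈ 23.9%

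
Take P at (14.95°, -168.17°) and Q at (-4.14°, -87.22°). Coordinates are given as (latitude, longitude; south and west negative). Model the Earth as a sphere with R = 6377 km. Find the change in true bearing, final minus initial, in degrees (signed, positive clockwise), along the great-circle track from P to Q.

Initial bearing θ₁ = atan2(sin Δλ cos φ₂, cos φ₁ sin φ₂ − sin φ₁ cos φ₂ cos Δλ) = 96.39°
Final bearing θ₂ = (initial bearing from the destination back to the start) + 180° = 105.70°
Δθ = θ₂ − θ₁ = +9.3°

+9.3°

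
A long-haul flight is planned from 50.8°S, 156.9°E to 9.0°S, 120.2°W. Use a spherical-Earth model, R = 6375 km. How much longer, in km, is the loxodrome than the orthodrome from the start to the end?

248 km

Great circle: cos σ = sin φ₁ sin φ₂ + cos φ₁ cos φ₂ cos Δλ,  σ = 1.3711 rad → d_gc = 8740.7 km
Rhumb line: Δψ = +0.8749, q = Δφ/Δψ = 0.8339, d_rh = R√(Δφ²+q²Δλ²) = 8988.6 km
Excess = 8988.6 − 8740.7 = 247.9 ≈ 248 km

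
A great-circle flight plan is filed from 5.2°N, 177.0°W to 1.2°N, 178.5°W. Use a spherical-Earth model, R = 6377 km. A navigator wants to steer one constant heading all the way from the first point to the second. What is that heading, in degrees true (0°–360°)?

200.5°

Δψ = ln[tan(π/4+φ₂/2)/tan(π/4+φ₁/2)] = -0.0699
Δλ = -0.0262 rad (taken the short way round)
course = atan2(Δλ, Δψ) = 200.52°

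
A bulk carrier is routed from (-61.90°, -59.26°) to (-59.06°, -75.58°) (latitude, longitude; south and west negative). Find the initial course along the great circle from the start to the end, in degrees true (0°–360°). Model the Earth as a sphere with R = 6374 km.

282.2°

θ = atan2( sin Δλ·cos φ₂ ,  cos φ₁ sin φ₂ − sin φ₁ cos φ₂ cos Δλ )
  = atan2(-0.1445, +0.0313) = 282.21°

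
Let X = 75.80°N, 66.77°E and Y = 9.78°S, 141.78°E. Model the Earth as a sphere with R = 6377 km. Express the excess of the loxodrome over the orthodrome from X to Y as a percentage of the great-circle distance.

Great circle: σ = 1.6731 rad → d_gc = Rσ = 10669.5 km
Rhumb: Δφ = -1.4937, Δλ = +1.3092, Δψ = -2.2545, q = Δφ/Δψ = 0.6625 → d_rh = R√(Δφ²+q²Δλ²) = 11014.5 km
Excess = (11014.5 − 10669.5) / 10669.5 = 345.0 / 10669.5 = 3.23% ≈ 3.2%

3.2%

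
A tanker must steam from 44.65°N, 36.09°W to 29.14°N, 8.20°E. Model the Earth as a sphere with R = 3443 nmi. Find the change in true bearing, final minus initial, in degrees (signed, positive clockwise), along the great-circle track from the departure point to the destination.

At departure: θ₁ = atan2(sin Δλ cos φ₂, cos φ₁ sin φ₂ − sin φ₁ cos φ₂ cos Δλ) = 98.67°
At arrival: θ₂ = atan2(sin Δλ cos φ₁, −cos φ₂ sin φ₁ + sin φ₂ cos φ₁ cos Δλ) = 126.37°
Δθ = θ₂ − θ₁ = +27.7°

+27.7°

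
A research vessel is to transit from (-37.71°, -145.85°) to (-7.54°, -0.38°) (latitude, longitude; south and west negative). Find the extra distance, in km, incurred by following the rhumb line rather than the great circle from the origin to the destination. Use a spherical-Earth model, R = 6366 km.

Great circle: cos σ = sin φ₁ sin φ₂ + cos φ₁ cos φ₂ cos Δλ,  σ = 2.1723 rad → d_gc = 13828.6 km
Rhumb line: Δψ = +0.5796, q = Δφ/Δψ = 0.9085, d_rh = R√(Δφ²+q²Δλ²) = 15061.7 km
Excess = 15061.7 − 13828.6 = 1233.1 ≈ 1233 km

1233 km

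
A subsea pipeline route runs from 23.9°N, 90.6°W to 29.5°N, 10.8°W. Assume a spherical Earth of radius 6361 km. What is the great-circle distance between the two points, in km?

7782 km

Haversine: a = sin²(Δφ/2)+cos φ₁ cos φ₂ sin²(Δλ/2) = 0.32979;  σ = 2·atan2(√a,√(1−a))
σ = 70.098° → d = Rσ = 6361·1.22344 = 7782 km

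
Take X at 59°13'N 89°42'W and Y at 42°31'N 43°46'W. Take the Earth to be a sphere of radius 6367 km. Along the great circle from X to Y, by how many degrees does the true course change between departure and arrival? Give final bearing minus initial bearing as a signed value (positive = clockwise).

Initial bearing θ₁ = atan2(sin Δλ cos φ₂, cos φ₁ sin φ₂ − sin φ₁ cos φ₂ cos Δλ) = 100.12°
Final bearing θ₂ = (initial bearing from the destination back to the start) + 180° = 136.88°
Δθ = θ₂ − θ₁ = +36.8°

+36.8°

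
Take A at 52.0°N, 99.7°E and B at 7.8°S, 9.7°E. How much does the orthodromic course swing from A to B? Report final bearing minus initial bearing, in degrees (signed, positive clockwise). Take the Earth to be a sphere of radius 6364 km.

Initial bearing θ₁ = atan2(sin Δλ cos φ₂, cos φ₁ sin φ₂ − sin φ₁ cos φ₂ cos Δλ) = 265.18°
Final bearing θ₂ = (initial bearing from the destination back to the start) + 180° = 218.26°
Δθ = θ₂ − θ₁ = -46.9°

-46.9°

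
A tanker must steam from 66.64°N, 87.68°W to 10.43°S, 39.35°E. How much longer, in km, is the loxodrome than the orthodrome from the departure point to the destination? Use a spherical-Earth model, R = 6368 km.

1149 km

Great circle: cos σ = sin φ₁ sin φ₂ + cos φ₁ cos φ₂ cos Δλ,  σ = 1.9834 rad → d_gc = 12630.6 km
Rhumb line: Δψ = -1.7594, q = Δφ/Δψ = 0.7645, d_rh = R√(Δφ²+q²Δλ²) = 13779.8 km
Excess = 13779.8 − 12630.6 = 1149.2 ≈ 1149 km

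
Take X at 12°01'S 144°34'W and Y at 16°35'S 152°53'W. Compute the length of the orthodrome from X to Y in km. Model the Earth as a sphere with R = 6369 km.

Haversine: a = sin²(Δφ/2)+cos φ₁ cos φ₂ sin²(Δλ/2) = 0.00652;  σ = 2·atan2(√a,√(1−a))
σ = 9.260° → d = Rσ = 6369·0.16162 = 1029 km

1029 km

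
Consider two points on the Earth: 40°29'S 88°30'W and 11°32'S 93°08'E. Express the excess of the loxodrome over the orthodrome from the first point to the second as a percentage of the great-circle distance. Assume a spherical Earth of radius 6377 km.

25.3%

Great circle: σ = 2.2333 rad → d_gc = Rσ = 14242.1 km
Rhumb: Δφ = +0.5053, Δλ = -3.1131, Δψ = +0.5713, q = Δφ/Δψ = 0.8844 → d_rh = R√(Δφ²+q²Δλ²) = 17851.2 km
Excess = (17851.2 − 14242.1) / 14242.1 = 3609.1 / 14242.1 = 25.34% ≈ 25.3%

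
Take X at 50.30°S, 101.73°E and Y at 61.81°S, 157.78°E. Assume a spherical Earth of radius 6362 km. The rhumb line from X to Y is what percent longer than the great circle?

2.9%

Great circle: σ = 0.5611 rad → d_gc = Rσ = 3569.9 km
Rhumb: Δφ = -0.2009, Δλ = +0.9783, Δψ = -0.3631, q = Δφ/Δψ = 0.5533 → d_rh = R√(Δφ²+q²Δλ²) = 3672.9 km
Excess = (3672.9 − 3569.9) / 3569.9 = 103.0 / 3569.9 = 2.89% ≈ 2.9%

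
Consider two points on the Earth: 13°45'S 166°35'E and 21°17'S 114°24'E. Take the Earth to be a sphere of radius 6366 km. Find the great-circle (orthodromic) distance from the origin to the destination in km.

5568 km

Haversine: a = sin²(Δφ/2)+cos φ₁ cos φ₂ sin²(Δλ/2) = 0.17939;  σ = 2·atan2(√a,√(1−a))
σ = 50.117° → d = Rσ = 6366·0.87471 = 5568 km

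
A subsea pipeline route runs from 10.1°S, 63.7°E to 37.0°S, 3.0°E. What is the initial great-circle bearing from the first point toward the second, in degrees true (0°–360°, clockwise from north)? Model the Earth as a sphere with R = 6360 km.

233.0°

N = sin Δλ·cos φ₂ = -0.6965;  D = cos φ₁ sin φ₂ − sin φ₁ cos φ₂ cos Δλ = -0.5239
initial course = atan2(N, D) = 233.05°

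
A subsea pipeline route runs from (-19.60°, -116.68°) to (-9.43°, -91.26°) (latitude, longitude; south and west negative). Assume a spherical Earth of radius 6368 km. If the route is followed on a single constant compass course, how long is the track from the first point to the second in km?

Rhumb course C = atan2(Δλ, Δψ) with Δψ = ln[tan(π/4+φ₂/2)/tan(π/4+φ₁/2)] = +0.1836, Δλ = +0.4437 → C = 67.52°
d = R·|Δφ| / |cos C| = 6368·0.17750 / 0.38243 = 2956 km

2956 km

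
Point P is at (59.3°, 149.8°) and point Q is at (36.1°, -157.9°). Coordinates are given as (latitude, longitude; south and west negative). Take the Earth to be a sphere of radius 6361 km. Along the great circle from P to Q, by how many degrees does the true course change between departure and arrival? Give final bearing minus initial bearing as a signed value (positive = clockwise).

+40.7°

At departure: θ₁ = atan2(sin Δλ cos φ₂, cos φ₁ sin φ₂ − sin φ₁ cos φ₂ cos Δλ) = 100.98°
At arrival: θ₂ = atan2(sin Δλ cos φ₁, −cos φ₂ sin φ₁ + sin φ₂ cos φ₁ cos Δλ) = 141.66°
Δθ = θ₂ − θ₁ = +40.7°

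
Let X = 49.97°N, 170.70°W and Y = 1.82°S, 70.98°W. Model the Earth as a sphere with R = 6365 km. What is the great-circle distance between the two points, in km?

10846 km

Haversine: a = sin²(Δφ/2)+cos φ₁ cos φ₂ sin²(Δλ/2) = 0.56643;  σ = 2·atan2(√a,√(1−a))
σ = 97.635° → d = Rσ = 6365·1.70405 = 10846 km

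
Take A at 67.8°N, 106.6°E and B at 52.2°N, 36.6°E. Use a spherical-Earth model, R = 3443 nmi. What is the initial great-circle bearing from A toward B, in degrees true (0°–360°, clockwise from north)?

N = sin Δλ·cos φ₂ = -0.5759;  D = cos φ₁ sin φ₂ − sin φ₁ cos φ₂ cos Δλ = +0.1045
initial course = atan2(N, D) = 280.28°

280.3°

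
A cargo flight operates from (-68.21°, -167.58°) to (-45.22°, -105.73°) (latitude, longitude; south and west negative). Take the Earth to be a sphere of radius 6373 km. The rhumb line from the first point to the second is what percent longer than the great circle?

3.6%

Great circle: σ = 0.6722 rad → d_gc = Rσ = 4283.9 km
Rhumb: Δφ = +0.4013, Δλ = +1.0795, Δψ = +0.7610, q = Δφ/Δψ = 0.5273 → d_rh = R√(Δφ²+q²Δλ²) = 4438.3 km
Excess = (4438.3 − 4283.9) / 4283.9 = 154.4 / 4283.9 = 3.60% ≈ 3.6%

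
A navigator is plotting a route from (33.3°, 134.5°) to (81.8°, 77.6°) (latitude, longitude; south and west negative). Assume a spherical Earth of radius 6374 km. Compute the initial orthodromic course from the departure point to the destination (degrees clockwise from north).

351.3°

θ = atan2( sin Δλ·cos φ₂ ,  cos φ₁ sin φ₂ − sin φ₁ cos φ₂ cos Δλ )
  = atan2(-0.1195, +0.7845) = 351.34°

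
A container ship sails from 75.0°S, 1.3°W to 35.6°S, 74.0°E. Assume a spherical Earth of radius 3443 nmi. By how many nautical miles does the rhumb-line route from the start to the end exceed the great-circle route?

Great circle: cos σ = sin φ₁ sin φ₂ + cos φ₁ cos φ₂ cos Δλ,  σ = 0.9075 rad → d_gc = 3124.6 nmi
Rhumb line: Δψ = +1.3619, q = Δφ/Δψ = 0.5049, d_rh = R√(Δφ²+q²Δλ²) = 3290.2 nmi
Excess = 3290.2 − 3124.6 = 165.6 ≈ 166 nmi

166 nmi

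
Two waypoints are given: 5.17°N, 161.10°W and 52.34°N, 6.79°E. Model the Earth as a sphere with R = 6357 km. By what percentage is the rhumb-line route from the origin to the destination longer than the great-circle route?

21.7%

Great circle: σ = 2.1219 rad → d_gc = Rσ = 13488.8 km
Rhumb: Δφ = +0.8233, Δλ = +2.9302, Δψ = +0.9855, q = Δφ/Δψ = 0.8354 → d_rh = R√(Δφ²+q²Δλ²) = 16417.9 km
Excess = (16417.9 − 13488.8) / 13488.8 = 2929.1 / 13488.8 = 21.72% ≈ 21.7%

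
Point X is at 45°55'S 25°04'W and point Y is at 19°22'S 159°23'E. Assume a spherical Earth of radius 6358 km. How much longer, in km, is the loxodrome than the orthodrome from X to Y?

3683 km

Great circle: cos σ = sin φ₁ sin φ₂ + cos φ₁ cos φ₂ cos Δλ,  σ = 2.0000 rad → d_gc = 12716.04 km
Rhumb line: Δψ = +0.5595, q = Δφ/Δψ = 0.8281, d_rh = R√(Δφ²+q²Δλ²) = 16399.47 km
Excess = 16399.47 − 12716.04 = 3683.43 ≈ 3683 km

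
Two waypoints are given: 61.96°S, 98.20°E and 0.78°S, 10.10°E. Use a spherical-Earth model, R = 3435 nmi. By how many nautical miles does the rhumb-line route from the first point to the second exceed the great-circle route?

204 nmi

Great circle: cos σ = sin φ₁ sin φ₂ + cos φ₁ cos φ₂ cos Δλ,  σ = 1.5432 rad → d_gc = 5300.9 nmi
Rhumb line: Δψ = +1.3739, q = Δφ/Δψ = 0.7772, d_rh = R√(Δφ²+q²Δλ²) = 5505.0 nmi
Excess = 5505.0 − 5300.9 = 204.1 ≈ 204 nmi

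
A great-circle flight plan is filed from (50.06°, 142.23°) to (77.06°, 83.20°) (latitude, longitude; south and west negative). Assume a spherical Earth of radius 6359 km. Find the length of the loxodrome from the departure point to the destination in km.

4001 km

Rhumb course C = atan2(Δλ, Δψ) with Δψ = ln[tan(π/4+φ₂/2)/tan(π/4+φ₁/2)] = +1.1645, Δλ = -1.0303 → C = 318.50°
d = R·|Δφ| / |cos C| = 6359·0.47124 / 0.74895 = 4001 km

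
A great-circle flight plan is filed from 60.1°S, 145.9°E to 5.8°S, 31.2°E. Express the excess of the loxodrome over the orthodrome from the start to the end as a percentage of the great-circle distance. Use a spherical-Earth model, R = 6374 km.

7.8%

Great circle: σ = 1.6907 rad → d_gc = Rσ = 10776.6 km
Rhumb: Δφ = +0.9477, Δλ = -2.0019, Δψ = +1.2191, q = Δφ/Δψ = 0.7774 → d_rh = R√(Δφ²+q²Δλ²) = 11614.4 km
Excess = (11614.4 − 10776.6) / 10776.6 = 837.8 / 10776.6 = 7.77% ≈ 7.8%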